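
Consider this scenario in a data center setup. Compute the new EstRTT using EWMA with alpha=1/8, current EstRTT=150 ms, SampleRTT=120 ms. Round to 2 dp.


Given: EstRTT = 150 ms, SampleRTT = 120 ms, alpha = 1/8
New EstRTT = (1 - alpha) * EstRTT + alpha * SampleRTT
(7/8) * 150 = 131.25
(1/8) * 120 = 15
New EstRTT = 131.25 + 15 = 146.25 ms -> 146.25 ms (2 dp)

146.25


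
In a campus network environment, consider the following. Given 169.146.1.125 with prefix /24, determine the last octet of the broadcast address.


Given: IP = 169.146.1.125, prefix = /24
Host bits = 32 - 24 = 8
Network last octet = 125 AND mask = 0
Host part size = 2^8 - 1 = 255
Broadcast last octet = 0 OR 255 = 255

255


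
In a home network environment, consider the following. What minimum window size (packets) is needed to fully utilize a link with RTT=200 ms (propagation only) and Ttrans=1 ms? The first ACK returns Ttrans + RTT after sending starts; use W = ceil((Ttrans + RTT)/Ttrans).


Given: Ttrans = 1 ms, RTT = 200 ms (= 2 * Tprop, Tprop = 100 ms)
Time until first ACK returns = Ttrans + RTT = 1 + 200 = 201 ms
Need W * Ttrans >= Ttrans + RTT  ->  W >= (Ttrans + RTT) / Ttrans
(Ttrans + RTT) / Ttrans = 201 / 1 = 201
W_min = ceil(201) = 201

201


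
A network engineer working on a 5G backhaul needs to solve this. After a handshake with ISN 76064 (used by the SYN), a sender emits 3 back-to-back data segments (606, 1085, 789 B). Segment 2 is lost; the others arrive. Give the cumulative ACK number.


SYN uses sequence number 76064; first data byte = ISN + 1 = 76065.
Segment 1: SEQ = 76065, len = 606 B, covers [76065, 76670]
Segment 2: SEQ = 76671, len = 1085 B, covers [76671, 77755] [LOST]
Segment 3: SEQ = 77756, len = 789 B, covers [77756, 78544]
In-order data received: bytes [76065, 76670] (segments 1..1).
Segment 2 missing -> gap begins at byte 76671; later segments buffered out of order.
Cumulative ACK = next expected in-order byte = 76065 + 606 = 76671

76671


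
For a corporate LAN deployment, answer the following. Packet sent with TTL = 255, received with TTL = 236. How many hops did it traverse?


Given: initial TTL = 255, received TTL = 236
Hops = initial TTL - received TTL
Hops = 255 - 236 = 19

19


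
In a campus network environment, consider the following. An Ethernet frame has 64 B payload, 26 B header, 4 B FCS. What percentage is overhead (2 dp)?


Given: payload = 64 B, header = 26 B, trailer = 4 B
Overhead bytes = header + trailer = 26 + 4 = 30
Total frame = payload + overhead = 64 + 30 = 94
Overhead % = 30 / 94 * 100 = 31.9149% -> 31.91% (2 dp)

31.91


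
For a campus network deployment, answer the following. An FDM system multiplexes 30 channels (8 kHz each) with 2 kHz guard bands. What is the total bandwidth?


Given: 30 channels, 8 kHz each, guard = 2 kHz
Channel bandwidth = 30 * 8 = 240 kHz
Guard bands = 29 gaps * 2 kHz = 58 kHz
Total = 240 + 58 = 298 kHz

298


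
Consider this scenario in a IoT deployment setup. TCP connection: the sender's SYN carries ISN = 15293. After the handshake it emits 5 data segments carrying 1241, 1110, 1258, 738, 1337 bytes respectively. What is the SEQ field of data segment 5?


The SYN occupies sequence number ISN = 15293, so the first data byte is ISN + 1 = 15294.
SEQ of data segment i = (ISN + 1) + sum of payload sizes of segments 1..i-1.
Segment 1: SEQ = 15294, payload = 1241 bytes
Segment 2: SEQ = 16535, payload = 1110 bytes
Segment 3: SEQ = 17645, payload = 1258 bytes
Segment 4: SEQ = 18903, payload = 738 bytes
Segment 5: SEQ = 19641, payload = 1337 bytes
SEQ of segment 5 = 15294 + 1241 + 1110 + 1258 + 738 = 19641

19641


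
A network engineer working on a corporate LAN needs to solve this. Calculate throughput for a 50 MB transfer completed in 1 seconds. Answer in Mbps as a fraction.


Given: file = 50 MB, time = 1 s
File in Mb = 50 * 8 = 400 Mb
Throughput = 400 / 1 Mbps
Throughput = 400 Mbps

400


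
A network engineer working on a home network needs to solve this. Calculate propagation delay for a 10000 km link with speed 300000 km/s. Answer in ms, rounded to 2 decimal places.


Given: distance = 10000 km, speed = 300000 km/s
Delay = distance / speed = 10000 / 300000 seconds
Delay in ms = 10000 * 1000 / 300000
Delay = 33.3333 ms
Rounded to 2 dp = 33.33 ms

33.33


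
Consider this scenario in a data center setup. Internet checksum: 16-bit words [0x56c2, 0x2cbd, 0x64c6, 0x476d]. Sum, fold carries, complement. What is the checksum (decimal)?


Given words: [0x56c2, 0x2cbd, 0x64c6, 0x476d]
Step 1: Sum all words
Raw sum = 22210 + 11453 + 25798 + 18285 = 77746
Step 2: Fold carry: (12210 + 1) = 12211
One's complement = ~12211 & 0xFFFF = 53324

53324


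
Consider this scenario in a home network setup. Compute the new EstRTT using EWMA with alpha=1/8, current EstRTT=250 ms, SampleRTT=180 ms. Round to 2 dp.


Given: EstRTT = 250 ms, SampleRTT = 180 ms, alpha = 1/8
New EstRTT = (1 - alpha) * EstRTT + alpha * SampleRTT
(7/8) * 250 = 218.75
(1/8) * 180 = 22.5
New EstRTT = 218.75 + 22.5 = 241.25 ms -> 241.25 ms (2 dp)

241.25


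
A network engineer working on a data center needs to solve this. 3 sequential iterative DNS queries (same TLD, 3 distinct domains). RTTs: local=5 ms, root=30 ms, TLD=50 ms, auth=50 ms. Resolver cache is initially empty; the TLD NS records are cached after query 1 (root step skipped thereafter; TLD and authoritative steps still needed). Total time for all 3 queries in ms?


Lookup 1 (cold cache): local + root + TLD + auth = 5 + 30 + 50 + 50 = 135 ms
Lookups 2..3 (TLD NS cached -> skip root; new domain -> still ask TLD and auth): local + TLD + auth = 5 + 50 + 50 = 105 ms each
Remaining 2 lookups: 2 * 105 = 210 ms
Total = 135 + 210 = 345 ms

345


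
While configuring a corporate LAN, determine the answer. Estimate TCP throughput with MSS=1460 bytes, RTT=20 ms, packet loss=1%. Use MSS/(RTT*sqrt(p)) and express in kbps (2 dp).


Given: MSS = 1460 bytes, RTT = 20 ms, loss = 1%
RTT in seconds = 20 / 1000 = 0.02
Loss rate = 1% = 0.01
sqrt(loss) = sqrt(0.01) = 0.1
Throughput (bytes/s) = 1460 / (0.02 * 0.1) = 730000.0000
Throughput (kbps) = 730000.0000 * 8 / 1000 = 5840.000000 -> 5840.00 kbps (2 dp)

5840.00


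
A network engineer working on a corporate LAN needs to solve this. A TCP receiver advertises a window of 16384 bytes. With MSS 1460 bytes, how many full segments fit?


Given: RWND = 16384 bytes, MSS = 1460 bytes
Full segments = floor(RWND / MSS)
Full segments = floor(16384 / 1460)
Full segments = floor(11.2219) = 11

11


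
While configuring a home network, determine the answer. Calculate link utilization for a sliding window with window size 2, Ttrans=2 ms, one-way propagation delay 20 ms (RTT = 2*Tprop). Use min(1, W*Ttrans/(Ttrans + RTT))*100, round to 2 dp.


Given: W = 2, Ttrans = 2 ms, RTT = 40 ms (= 2 * Tprop, Tprop = 20 ms)
Cycle time = Ttrans + RTT = 2 + 40 = 42 ms (first packet sent until its ACK returns)
W * Ttrans = 2 * 2 = 4 ms of sending per cycle
W * Ttrans / (Ttrans + RTT) = 4 / 42 = 0.095238
U = min(1, 0.095238) = 0.095238
U% = 9.52%

9.52


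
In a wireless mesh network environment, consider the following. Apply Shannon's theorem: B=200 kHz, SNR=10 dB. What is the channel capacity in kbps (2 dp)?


Given: B = 200 kHz, SNR = 10 dB
SNR linear = 10^(10/10) = 10
1 + SNR = 11
log2(11) = 3.4594316186
C = 200 * 1000 * 3.4594316186 = 691886.3237 bps
C = 691.886324 kbps -> 691.89 kbps (2 dp)

691.89


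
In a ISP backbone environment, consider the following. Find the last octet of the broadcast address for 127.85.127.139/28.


Given: IP = 127.85.127.139, prefix = /28
Host bits = 32 - 28 = 4
Network last octet = 139 AND mask = 128
Host part size = 2^4 - 1 = 15
Broadcast last octet = 128 OR 15 = 143

143


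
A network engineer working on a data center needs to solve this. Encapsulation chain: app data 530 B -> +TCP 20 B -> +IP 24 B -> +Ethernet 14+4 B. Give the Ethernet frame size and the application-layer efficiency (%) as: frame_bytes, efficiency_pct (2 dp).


TCP segment = 530 + 20 = 550 B
IP packet = 550 + 24 = 574 B
Ethernet frame = 574 + 14 + 4 = 592 B
Efficiency = app / frame = 530 / 592 = 0.895270 = 89.5270% -> 89.53% (2 dp)

592, 89.53


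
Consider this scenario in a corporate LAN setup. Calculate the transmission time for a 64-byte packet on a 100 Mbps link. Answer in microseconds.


Given: packet = 64 bytes, bandwidth = 100 Mbps
Packet in bits = 64 * 8 = 512 bits
Bandwidth = 100 * 10^6 = 100000000 bps
Time = 512 / 100000000 seconds
Time in us = 512 * 10^6 / 100000000 = 5.12

5.12


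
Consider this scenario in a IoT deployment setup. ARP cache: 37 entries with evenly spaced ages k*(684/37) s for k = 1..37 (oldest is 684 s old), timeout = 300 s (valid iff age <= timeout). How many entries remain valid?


Ages are k * 684/37 s for k = 1..37 (spacing = 18.4865 s).
Entry k is valid iff k * 684/37 <= 300 iff k <= 37 * 300 / 684 = 16.2281
n_valid = floor(16.2281) = 16
(n_stale = 37 - 16 = 21)

16


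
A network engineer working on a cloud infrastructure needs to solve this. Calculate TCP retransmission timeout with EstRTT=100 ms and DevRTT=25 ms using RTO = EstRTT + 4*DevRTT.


Given: EstRTT = 100 ms, DevRTT = 25 ms
Timeout = EstRTT + 4 * DevRTT
4 * DevRTT = 4 * 25 = 100
Timeout = 100 + 100 = 200 ms

200


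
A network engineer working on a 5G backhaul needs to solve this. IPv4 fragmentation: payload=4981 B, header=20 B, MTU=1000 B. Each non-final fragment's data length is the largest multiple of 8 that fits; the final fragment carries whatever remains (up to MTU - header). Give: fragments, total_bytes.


Max data per non-final fragment = floor((MTU - header)/8)*8 = floor((1000 - 20)/8)*8 = floor(980/8)*8 = 976 B
Final fragment needs no 8-byte alignment: it can carry up to MTU - header = 980 B
Non-final fragments needed = ceil((payload - 980) / 976) = ceil(4001/976) = ceil(4.0994) = 5
Number of fragments = 5 + 1 = 6
Fragment sizes (data): 5 * 976 B + 101 B (last, 101 <= 980 OK)
Total bytes sent = payload + n_frags * header = 4981 + 6*20 = 4981 + 120 = 5101 B

6, 5101


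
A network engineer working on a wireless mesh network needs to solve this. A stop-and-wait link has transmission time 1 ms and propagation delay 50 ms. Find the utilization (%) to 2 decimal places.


Given: Ttrans = 1 ms, Tprop = 50 ms
RTT = 2 * Tprop = 2 * 50 = 100 ms
U = Ttrans / (Ttrans + RTT)
U = 1 / (1 + 100)
U = 1 / 101 = 0.009901
U% = 0.99%

0.99


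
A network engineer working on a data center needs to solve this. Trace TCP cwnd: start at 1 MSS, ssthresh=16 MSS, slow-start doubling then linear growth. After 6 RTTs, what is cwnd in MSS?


RTT 0: cwnd = 1 MSS (initial)
RTT 1: cwnd = 2 MSS (slow start, doubled)
RTT 2: cwnd = 4 MSS (slow start, doubled)
RTT 3: cwnd = 8 MSS (slow start, doubled)
RTT 4: cwnd = 16 MSS (slow start, doubled)
RTT 5: cwnd = 17 MSS (congestion avoidance, +1)
RTT 6: cwnd = 18 MSS (congestion avoidance, +1)

18


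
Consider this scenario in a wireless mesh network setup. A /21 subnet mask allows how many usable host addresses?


Given: subnet mask /21
Host bits = 32 - 21 = 11
Total addresses = 2^11 = 2048
Usable hosts = 2048 - 2 (network + broadcast) = 2046

2046


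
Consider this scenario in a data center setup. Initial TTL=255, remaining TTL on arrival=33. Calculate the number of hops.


Given: initial TTL = 255, received TTL = 33
Hops = initial TTL - received TTL
Hops = 255 - 33 = 222

222


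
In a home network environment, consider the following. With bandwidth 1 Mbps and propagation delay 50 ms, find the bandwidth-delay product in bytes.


Given: bandwidth = 1 Mbps, delay = 50 ms
BDP in bits = 1 * 10^6 * 50 / 1000
BDP in bits = 50000
BDP in bytes = 50000 / 8 = 6250

6250


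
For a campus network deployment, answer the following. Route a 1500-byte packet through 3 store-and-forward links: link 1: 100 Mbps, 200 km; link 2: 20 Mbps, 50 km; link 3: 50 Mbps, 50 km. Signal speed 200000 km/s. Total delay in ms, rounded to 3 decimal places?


Packet = 1500 bytes = 12000 bits. Store-and-forward: sum (t_trans + t_prop) per link.
Link 1: t_trans = 12000/(100*10^6) s = 0.1200 ms; t_prop = 200/200000 s = 1.0000 ms; subtotal = 1.1200 ms
Link 2: t_trans = 12000/(20*10^6) s = 0.6000 ms; t_prop = 50/200000 s = 0.2500 ms; subtotal = 0.8500 ms
Link 3: t_trans = 12000/(50*10^6) s = 0.2400 ms; t_prop = 50/200000 s = 0.2500 ms; subtotal = 0.4900 ms
End-to-end = 1.1200 + 0.8500 + 0.4900 = 2.4600 ms -> 2.460 ms (3 dp)

2.460


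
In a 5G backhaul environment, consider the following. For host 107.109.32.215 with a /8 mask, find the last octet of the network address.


Given: IP = 107.109.32.215, prefix = /8
Subnet mask = 255.0.0.0
Last octet of IP: 215
Last octet of mask: 0
Network last octet = 215 AND 0 = 0

0


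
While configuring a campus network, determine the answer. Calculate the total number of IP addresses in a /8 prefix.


Given: CIDR prefix /8
Host bits = 32 - 8 = 24
Total addresses = 2^24 = 16777216

16777216


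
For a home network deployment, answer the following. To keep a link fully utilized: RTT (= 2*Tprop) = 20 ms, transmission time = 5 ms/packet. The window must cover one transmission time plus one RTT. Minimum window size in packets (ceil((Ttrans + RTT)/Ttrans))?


Given: Ttrans = 5 ms, RTT = 20 ms (= 2 * Tprop, Tprop = 10 ms)
Time until first ACK returns = Ttrans + RTT = 5 + 20 = 25 ms
Need W * Ttrans >= Ttrans + RTT  ->  W >= (Ttrans + RTT) / Ttrans
(Ttrans + RTT) / Ttrans = 25 / 5 = 5
W_min = ceil(5) = 5

5


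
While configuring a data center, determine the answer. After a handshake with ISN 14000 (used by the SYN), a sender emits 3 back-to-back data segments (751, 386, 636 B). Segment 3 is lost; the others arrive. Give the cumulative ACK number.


SYN uses sequence number 14000; first data byte = ISN + 1 = 14001.
Segment 1: SEQ = 14001, len = 751 B, covers [14001, 14751]
Segment 2: SEQ = 14752, len = 386 B, covers [14752, 15137]
Segment 3: SEQ = 15138, len = 636 B, covers [15138, 15773] [LOST]
In-order data received: bytes [14001, 15137] (segments 1..2).
Segment 3 missing -> gap begins at byte 15138.
Cumulative ACK = next expected in-order byte = 14001 + 751 + 386 = 15138

15138


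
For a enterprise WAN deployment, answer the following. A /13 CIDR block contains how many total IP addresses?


Given: CIDR prefix /13
Host bits = 32 - 13 = 19
Total addresses = 2^19 = 524288

524288


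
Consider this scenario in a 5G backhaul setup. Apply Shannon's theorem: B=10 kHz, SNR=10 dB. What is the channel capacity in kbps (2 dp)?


Given: B = 10 kHz, SNR = 10 dB
SNR linear = 10^(10/10) = 10
1 + SNR = 11
log2(11) = 3.4594316186
C = 10 * 1000 * 3.4594316186 = 34594.3162 bps
C = 34.594316 kbps -> 34.59 kbps (2 dp)

34.59


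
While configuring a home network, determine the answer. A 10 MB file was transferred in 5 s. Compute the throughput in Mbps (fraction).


Given: file = 10 MB, time = 5 s
File in Mb = 10 * 8 = 80 Mb
Throughput = 80 / 5 Mbps
Throughput = 16 Mbps

16


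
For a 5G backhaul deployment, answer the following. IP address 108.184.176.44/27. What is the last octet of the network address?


Given: IP = 108.184.176.44, prefix = /27
Subnet mask = 255.255.255.224
Last octet of IP: 44
Last octet of mask: 224
Network last octet = 44 AND 224 = 32

32


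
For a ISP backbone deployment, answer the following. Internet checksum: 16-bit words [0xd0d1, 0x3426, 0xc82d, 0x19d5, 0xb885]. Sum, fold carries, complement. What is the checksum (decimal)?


Given words: [0xd0d1, 0x3426, 0xc82d, 0x19d5, 0xb885]
Step 1: Sum all words
Raw sum = 53457 + 13350 + 51245 + 6613 + 47237 = 171902
Step 2: Fold carry: (40830 + 2) = 40832
One's complement = ~40832 & 0xFFFF = 24703

24703


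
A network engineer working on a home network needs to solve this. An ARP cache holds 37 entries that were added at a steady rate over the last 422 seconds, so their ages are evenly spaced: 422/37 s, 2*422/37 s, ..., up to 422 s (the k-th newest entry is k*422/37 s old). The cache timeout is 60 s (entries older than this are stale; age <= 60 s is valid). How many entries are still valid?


Ages are k * 422/37 s for k = 1..37 (spacing = 11.4054 s).
Entry k is valid iff k * 422/37 <= 60 iff k <= 37 * 60 / 422 = 5.2607
n_valid = floor(5.2607) = 5
(n_stale = 37 - 5 = 32)

5


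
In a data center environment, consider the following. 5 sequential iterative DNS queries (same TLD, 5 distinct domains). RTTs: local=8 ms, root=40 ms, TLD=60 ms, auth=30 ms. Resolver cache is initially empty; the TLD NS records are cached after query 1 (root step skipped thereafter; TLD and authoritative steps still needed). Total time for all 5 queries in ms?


Lookup 1 (cold cache): local + root + TLD + auth = 8 + 40 + 60 + 30 = 138 ms
Lookups 2..5 (TLD NS cached -> skip root; new domain -> still ask TLD and auth): local + TLD + auth = 8 + 60 + 30 = 98 ms each
Remaining 4 lookups: 4 * 98 = 392 ms
Total = 138 + 392 = 530 ms

530


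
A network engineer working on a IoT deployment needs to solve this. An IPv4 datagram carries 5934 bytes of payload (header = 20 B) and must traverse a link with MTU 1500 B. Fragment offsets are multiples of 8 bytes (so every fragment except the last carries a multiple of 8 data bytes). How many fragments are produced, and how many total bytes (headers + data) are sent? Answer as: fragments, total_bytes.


Max data per non-final fragment = floor((MTU - header)/8)*8 = floor((1500 - 20)/8)*8 = floor(1480/8)*8 = 1480 B
Final fragment needs no 8-byte alignment: it can carry up to MTU - header = 1480 B
Non-final fragments needed = ceil((payload - 1480) / 1480) = ceil(4454/1480) = ceil(3.0095) = 4
Number of fragments = 4 + 1 = 5
Fragment sizes (data): 4 * 1480 B + 14 B (last, 14 <= 1480 OK)
Total bytes sent = payload + n_frags * header = 5934 + 5*20 = 5934 + 100 = 6034 B

5, 6034


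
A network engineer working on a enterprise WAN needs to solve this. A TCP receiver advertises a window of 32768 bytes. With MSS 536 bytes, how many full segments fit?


Given: RWND = 32768 bytes, MSS = 536 bytes
Full segments = floor(RWND / MSS)
Full segments = floor(32768 / 536)
Full segments = floor(61.1343) = 61

61


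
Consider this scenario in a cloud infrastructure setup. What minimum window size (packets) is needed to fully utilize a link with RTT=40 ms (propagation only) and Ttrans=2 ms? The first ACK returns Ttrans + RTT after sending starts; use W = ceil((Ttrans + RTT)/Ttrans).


Given: Ttrans = 2 ms, RTT = 40 ms (= 2 * Tprop, Tprop = 20 ms)
Time until first ACK returns = Ttrans + RTT = 2 + 40 = 42 ms
Need W * Ttrans >= Ttrans + RTT  ->  W >= (Ttrans + RTT) / Ttrans
(Ttrans + RTT) / Ttrans = 42 / 2 = 21
W_min = ceil(21) = 21

21


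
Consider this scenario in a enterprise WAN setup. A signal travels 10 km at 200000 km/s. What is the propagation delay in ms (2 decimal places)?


Given: distance = 10 km, speed = 200000 km/s
Delay = distance / speed = 10 / 200000 seconds
Delay in ms = 10 * 1000 / 200000
Delay = 0.0500 ms
Rounded to 2 dp = 0.05 ms

0.05


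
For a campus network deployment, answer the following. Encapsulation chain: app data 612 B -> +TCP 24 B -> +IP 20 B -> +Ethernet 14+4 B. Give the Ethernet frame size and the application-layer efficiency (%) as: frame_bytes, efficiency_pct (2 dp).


TCP segment = 612 + 24 = 636 B
IP packet = 636 + 20 = 656 B
Ethernet frame = 656 + 14 + 4 = 674 B
Efficiency = app / frame = 612 / 674 = 0.908012 = 90.8012% -> 90.80% (2 dp)

674, 90.80


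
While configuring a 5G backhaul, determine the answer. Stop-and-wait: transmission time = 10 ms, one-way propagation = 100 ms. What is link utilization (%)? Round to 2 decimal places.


Given: Ttrans = 10 ms, Tprop = 100 ms
RTT = 2 * Tprop = 2 * 100 = 200 ms
U = Ttrans / (Ttrans + RTT)
U = 10 / (10 + 200)
U = 10 / 210 = 0.047619
U% = 4.76%

4.76


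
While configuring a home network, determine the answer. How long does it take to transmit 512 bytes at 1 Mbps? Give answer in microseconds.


Given: packet = 512 bytes, bandwidth = 1 Mbps
Packet in bits = 512 * 8 = 4096 bits
Bandwidth = 1 * 10^6 = 1000000 bps
Time = 4096 / 1000000 seconds
Time in us = 4096 * 10^6 / 1000000 = 4096

4096


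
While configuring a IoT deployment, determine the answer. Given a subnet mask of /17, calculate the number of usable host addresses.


Given: subnet mask /17
Host bits = 32 - 17 = 15
Total addresses = 2^15 = 32768
Usable hosts = 32768 - 2 (network + broadcast) = 32766

32766


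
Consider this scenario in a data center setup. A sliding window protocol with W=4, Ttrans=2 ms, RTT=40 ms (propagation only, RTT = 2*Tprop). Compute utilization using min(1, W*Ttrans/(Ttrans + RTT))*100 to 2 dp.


Given: W = 4, Ttrans = 2 ms, RTT = 40 ms (= 2 * Tprop, Tprop = 20 ms)
Cycle time = Ttrans + RTT = 2 + 40 = 42 ms (first packet sent until its ACK returns)
W * Ttrans = 4 * 2 = 8 ms of sending per cycle
W * Ttrans / (Ttrans + RTT) = 8 / 42 = 0.190476
U = min(1, 0.190476) = 0.190476
U% = 19.05%

19.05


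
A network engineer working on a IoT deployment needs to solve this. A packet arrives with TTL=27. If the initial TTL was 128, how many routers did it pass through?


Given: initial TTL = 128, received TTL = 27
Hops = initial TTL - received TTL
Hops = 128 - 27 = 101

101


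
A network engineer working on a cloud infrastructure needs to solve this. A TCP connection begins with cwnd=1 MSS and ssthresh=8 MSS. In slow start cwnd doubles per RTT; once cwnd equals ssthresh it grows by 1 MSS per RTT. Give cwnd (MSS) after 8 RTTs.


RTT 0: cwnd = 1 MSS (initial)
RTT 1: cwnd = 2 MSS (slow start, doubled)
RTT 2: cwnd = 4 MSS (slow start, doubled)
RTT 3: cwnd = 8 MSS (slow start, doubled)
RTT 4: cwnd = 9 MSS (congestion avoidance, +1)
RTT 5: cwnd = 10 MSS (congestion avoidance, +1)
RTT 6: cwnd = 11 MSS (congestion avoidance, +1)
RTT 7: cwnd = 12 MSS (congestion avoidance, +1)
RTT 8: cwnd = 13 MSS (congestion avoidance, +1)

13


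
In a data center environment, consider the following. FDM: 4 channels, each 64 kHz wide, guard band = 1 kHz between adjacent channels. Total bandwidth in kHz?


Given: 4 channels, 64 kHz each, guard = 1 kHz
Channel bandwidth = 4 * 64 = 256 kHz
Guard bands = 3 gaps * 1 kHz = 3 kHz
Total = 256 + 3 = 259 kHz

259


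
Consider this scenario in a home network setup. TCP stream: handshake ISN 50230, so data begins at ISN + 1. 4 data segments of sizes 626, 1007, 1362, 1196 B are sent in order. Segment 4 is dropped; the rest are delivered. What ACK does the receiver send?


SYN uses sequence number 50230; first data byte = ISN + 1 = 50231.
Segment 1: SEQ = 50231, len = 626 B, covers [50231, 50856]
Segment 2: SEQ = 50857, len = 1007 B, covers [50857, 51863]
Segment 3: SEQ = 51864, len = 1362 B, covers [51864, 53225]
Segment 4: SEQ = 53226, len = 1196 B, covers [53226, 54421] [LOST]
In-order data received: bytes [50231, 53225] (segments 1..3).
Segment 4 missing -> gap begins at byte 53226.
Cumulative ACK = next expected in-order byte = 50231 + 626 + 1007 + 1362 = 53226

53226


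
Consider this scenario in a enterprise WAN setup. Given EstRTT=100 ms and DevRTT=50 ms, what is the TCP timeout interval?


Given: EstRTT = 100 ms, DevRTT = 50 ms
Timeout = EstRTT + 4 * DevRTT
4 * DevRTT = 4 * 50 = 200
Timeout = 100 + 200 = 300 ms

300


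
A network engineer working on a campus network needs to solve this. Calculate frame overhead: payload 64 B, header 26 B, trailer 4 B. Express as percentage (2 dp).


Given: payload = 64 B, header = 26 B, trailer = 4 B
Overhead bytes = header + trailer = 26 + 4 = 30
Total frame = payload + overhead = 64 + 30 = 94
Overhead % = 30 / 94 * 100 = 31.9149% -> 31.91% (2 dp)

31.91


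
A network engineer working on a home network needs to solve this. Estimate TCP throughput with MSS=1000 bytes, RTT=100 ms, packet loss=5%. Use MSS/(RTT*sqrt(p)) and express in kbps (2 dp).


Given: MSS = 1000 bytes, RTT = 100 ms, loss = 5%
RTT in seconds = 100 / 1000 = 0.1
Loss rate = 5% = 0.05
sqrt(loss) = sqrt(0.05) = 0.223606797750
Throughput (bytes/s) = 1000 / (0.1 * 0.223606797750) = 44721.3595
Throughput (kbps) = 44721.3595 * 8 / 1000 = 357.770876 -> 357.77 kbps (2 dp)

357.77


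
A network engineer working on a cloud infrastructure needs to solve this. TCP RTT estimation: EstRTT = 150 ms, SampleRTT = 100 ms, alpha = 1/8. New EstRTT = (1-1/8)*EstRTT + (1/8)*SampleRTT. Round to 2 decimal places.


Given: EstRTT = 150 ms, SampleRTT = 100 ms, alpha = 1/8
New EstRTT = (1 - alpha) * EstRTT + alpha * SampleRTT
(7/8) * 150 = 131.25
(1/8) * 100 = 12.5
New EstRTT = 131.25 + 12.5 = 143.75 ms -> 143.75 ms (2 dp)

143.75


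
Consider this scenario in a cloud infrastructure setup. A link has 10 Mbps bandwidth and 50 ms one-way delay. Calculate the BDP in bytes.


Given: bandwidth = 10 Mbps, delay = 50 ms
BDP in bits = 10 * 10^6 * 50 / 1000
BDP in bits = 500000
BDP in bytes = 500000 / 8 = 62500

62500


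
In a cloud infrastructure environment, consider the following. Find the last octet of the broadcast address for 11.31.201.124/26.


Given: IP = 11.31.201.124, prefix = /26
Host bits = 32 - 26 = 6
Network last octet = 124 AND mask = 64
Host part size = 2^6 - 1 = 63
Broadcast last octet = 64 OR 63 = 127

127


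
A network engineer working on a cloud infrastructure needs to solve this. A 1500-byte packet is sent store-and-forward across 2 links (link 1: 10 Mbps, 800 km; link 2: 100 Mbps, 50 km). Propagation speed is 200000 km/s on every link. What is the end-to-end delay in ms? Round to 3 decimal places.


Packet = 1500 bytes = 12000 bits. Store-and-forward: sum (t_trans + t_prop) per link.
Link 1: t_trans = 12000/(10*10^6) s = 1.2000 ms; t_prop = 800/200000 s = 4.0000 ms; subtotal = 5.2000 ms
Link 2: t_trans = 12000/(100*10^6) s = 0.1200 ms; t_prop = 50/200000 s = 0.2500 ms; subtotal = 0.3700 ms
End-to-end = 5.2000 + 0.3700 = 5.5700 ms -> 5.570 ms (3 dp)

5.570


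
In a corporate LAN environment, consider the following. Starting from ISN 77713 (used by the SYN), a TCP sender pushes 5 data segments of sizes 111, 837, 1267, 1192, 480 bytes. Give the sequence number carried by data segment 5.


The SYN occupies sequence number ISN = 77713, so the first data byte is ISN + 1 = 77714.
SEQ of data segment i = (ISN + 1) + sum of payload sizes of segments 1..i-1.
Segment 1: SEQ = 77714, payload = 111 bytes
Segment 2: SEQ = 77825, payload = 837 bytes
Segment 3: SEQ = 78662, payload = 1267 bytes
Segment 4: SEQ = 79929, payload = 1192 bytes
Segment 5: SEQ = 81121, payload = 480 bytes
SEQ of segment 5 = 77714 + 111 + 837 + 1267 + 1192 = 81121

81121


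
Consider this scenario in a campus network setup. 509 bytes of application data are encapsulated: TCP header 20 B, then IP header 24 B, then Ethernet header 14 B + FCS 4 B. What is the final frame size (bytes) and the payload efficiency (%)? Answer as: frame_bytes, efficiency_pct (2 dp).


TCP segment = 509 + 20 = 529 B
IP packet = 529 + 24 = 553 B
Ethernet frame = 553 + 14 + 4 = 571 B
Efficiency = app / frame = 509 / 571 = 0.891419 = 89.1419% -> 89.14% (2 dp)

571, 89.14


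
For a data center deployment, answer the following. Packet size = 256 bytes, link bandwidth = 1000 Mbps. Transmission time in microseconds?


Given: packet = 256 bytes, bandwidth = 1000 Mbps
Packet in bits = 256 * 8 = 2048 bits
Bandwidth = 1000 * 10^6 = 1000000000 bps
Time = 2048 / 1000000000 seconds
Time in us = 2048 * 10^6 / 1000000000 = 2.048

2.048


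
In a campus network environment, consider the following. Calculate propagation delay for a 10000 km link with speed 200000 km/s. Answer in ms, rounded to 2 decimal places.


Given: distance = 10000 km, speed = 200000 km/s
Delay = distance / speed = 10000 / 200000 seconds
Delay in ms = 10000 * 1000 / 200000
Delay = 50.0000 ms
Rounded to 2 dp = 50.00 ms

50.00


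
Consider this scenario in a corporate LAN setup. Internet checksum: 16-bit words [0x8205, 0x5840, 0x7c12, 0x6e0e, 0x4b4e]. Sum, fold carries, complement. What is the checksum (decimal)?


Given words: [0x8205, 0x5840, 0x7c12, 0x6e0e, 0x4b4e]
Step 1: Sum all words
Raw sum = 33285 + 22592 + 31762 + 28174 + 19278 = 135091
Step 2: Fold carry: (4019 + 2) = 4021
One's complement = ~4021 & 0xFFFF = 61514

61514


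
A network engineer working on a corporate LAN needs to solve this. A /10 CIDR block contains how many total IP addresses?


Given: CIDR prefix /10
Host bits = 32 - 10 = 22
Total addresses = 2^22 = 4194304

4194304


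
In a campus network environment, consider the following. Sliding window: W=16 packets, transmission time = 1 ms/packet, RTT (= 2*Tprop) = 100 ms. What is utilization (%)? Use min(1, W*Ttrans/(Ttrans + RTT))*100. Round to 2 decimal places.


Given: W = 16, Ttrans = 1 ms, RTT = 100 ms (= 2 * Tprop, Tprop = 50 ms)
Cycle time = Ttrans + RTT = 1 + 100 = 101 ms (first packet sent until its ACK returns)
W * Ttrans = 16 * 1 = 16 ms of sending per cycle
W * Ttrans / (Ttrans + RTT) = 16 / 101 = 0.158416
U = min(1, 0.158416) = 0.158416
U% = 15.84%

15.84


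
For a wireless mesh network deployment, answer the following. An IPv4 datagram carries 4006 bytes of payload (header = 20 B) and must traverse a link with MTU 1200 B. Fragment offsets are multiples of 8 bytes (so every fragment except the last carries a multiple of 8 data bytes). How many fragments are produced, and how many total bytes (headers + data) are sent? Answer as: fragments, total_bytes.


Max data per non-final fragment = floor((MTU - header)/8)*8 = floor((1200 - 20)/8)*8 = floor(1180/8)*8 = 1176 B
Final fragment needs no 8-byte alignment: it can carry up to MTU - header = 1180 B
Non-final fragments needed = ceil((payload - 1180) / 1176) = ceil(2826/1176) = ceil(2.4031) = 3
Number of fragments = 3 + 1 = 4
Fragment sizes (data): 3 * 1176 B + 478 B (last, 478 <= 1180 OK)
Total bytes sent = payload + n_frags * header = 4006 + 4*20 = 4006 + 80 = 4086 B

4, 4086


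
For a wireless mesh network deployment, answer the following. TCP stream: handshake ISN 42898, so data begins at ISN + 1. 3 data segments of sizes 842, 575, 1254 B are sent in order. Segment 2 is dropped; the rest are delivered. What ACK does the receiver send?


SYN uses sequence number 42898; first data byte = ISN + 1 = 42899.
Segment 1: SEQ = 42899, len = 842 B, covers [42899, 43740]
Segment 2: SEQ = 43741, len = 575 B, covers [43741, 44315] [LOST]
Segment 3: SEQ = 44316, len = 1254 B, covers [44316, 45569]
In-order data received: bytes [42899, 43740] (segments 1..1).
Segment 2 missing -> gap begins at byte 43741; later segments buffered out of order.
Cumulative ACK = next expected in-order byte = 42899 + 842 = 43741

43741


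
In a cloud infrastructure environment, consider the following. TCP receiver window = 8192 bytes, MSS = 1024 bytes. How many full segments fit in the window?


Given: RWND = 8192 bytes, MSS = 1024 bytes
Full segments = floor(RWND / MSS)
Full segments = floor(8192 / 1024)
Full segments = floor(8.0) = 8

8


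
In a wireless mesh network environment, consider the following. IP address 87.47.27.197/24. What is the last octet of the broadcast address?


Given: IP = 87.47.27.197, prefix = /24
Host bits = 32 - 24 = 8
Network last octet = 197 AND mask = 0
Host part size = 2^8 - 1 = 255
Broadcast last octet = 0 OR 255 = 255

255


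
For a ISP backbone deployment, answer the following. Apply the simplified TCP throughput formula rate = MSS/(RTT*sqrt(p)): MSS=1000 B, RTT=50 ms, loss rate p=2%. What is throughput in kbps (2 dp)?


Given: MSS = 1000 bytes, RTT = 50 ms, loss = 2%
RTT in seconds = 50 / 1000 = 0.05
Loss rate = 2% = 0.02
sqrt(loss) = sqrt(0.02) = 0.141421356237
Throughput (bytes/s) = 1000 / (0.05 * 0.141421356237) = 141421.3562
Throughput (kbps) = 141421.3562 * 8 / 1000 = 1131.370850 -> 1131.37 kbps (2 dp)

1131.37


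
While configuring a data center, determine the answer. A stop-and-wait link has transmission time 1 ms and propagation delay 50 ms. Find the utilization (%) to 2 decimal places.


Given: Ttrans = 1 ms, Tprop = 50 ms
RTT = 2 * Tprop = 2 * 50 = 100 ms
U = Ttrans / (Ttrans + RTT)
U = 1 / (1 + 100)
U = 1 / 101 = 0.009901
U% = 0.99%

0.99


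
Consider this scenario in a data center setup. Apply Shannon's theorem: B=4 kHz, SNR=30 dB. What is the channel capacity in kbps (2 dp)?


Given: B = 4 kHz, SNR = 30 dB
SNR linear = 10^(30/10) = 1000
1 + SNR = 1001
log2(1001) = 9.9672262588
C = 4 * 1000 * 9.9672262588 = 39868.9050 bps
C = 39.868905 kbps -> 39.87 kbps (2 dp)

39.87


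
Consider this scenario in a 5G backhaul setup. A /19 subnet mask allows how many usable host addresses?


Given: subnet mask /19
Host bits = 32 - 19 = 13
Total addresses = 2^13 = 8192
Usable hosts = 8192 - 2 (network + broadcast) = 8190

8190


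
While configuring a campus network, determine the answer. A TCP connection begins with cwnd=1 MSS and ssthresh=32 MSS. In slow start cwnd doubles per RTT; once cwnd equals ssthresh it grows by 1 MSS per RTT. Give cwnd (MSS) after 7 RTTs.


RTT 0: cwnd = 1 MSS (initial)
RTT 1: cwnd = 2 MSS (slow start, doubled)
RTT 2: cwnd = 4 MSS (slow start, doubled)
RTT 3: cwnd = 8 MSS (slow start, doubled)
RTT 4: cwnd = 16 MSS (slow start, doubled)
RTT 5: cwnd = 32 MSS (slow start, doubled)
RTT 6: cwnd = 33 MSS (congestion avoidance, +1)
RTT 7: cwnd = 34 MSS (congestion avoidance, +1)

34


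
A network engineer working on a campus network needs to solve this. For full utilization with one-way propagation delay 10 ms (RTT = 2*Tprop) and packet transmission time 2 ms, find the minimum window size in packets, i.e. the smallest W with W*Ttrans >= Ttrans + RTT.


Given: Ttrans = 2 ms, RTT = 20 ms (= 2 * Tprop, Tprop = 10 ms)
Time until first ACK returns = Ttrans + RTT = 2 + 20 = 22 ms
Need W * Ttrans >= Ttrans + RTT  ->  W >= (Ttrans + RTT) / Ttrans
(Ttrans + RTT) / Ttrans = 22 / 2 = 11
W_min = ceil(11) = 11

11


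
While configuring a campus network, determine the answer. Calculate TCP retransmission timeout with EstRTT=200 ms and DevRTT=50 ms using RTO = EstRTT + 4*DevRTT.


Given: EstRTT = 200 ms, DevRTT = 50 ms
Timeout = EstRTT + 4 * DevRTT
4 * DevRTT = 4 * 50 = 200
Timeout = 200 + 200 = 400 ms

400


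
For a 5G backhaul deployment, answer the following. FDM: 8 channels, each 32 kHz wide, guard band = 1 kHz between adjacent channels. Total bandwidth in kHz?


Given: 8 channels, 32 kHz each, guard = 1 kHz
Channel bandwidth = 8 * 32 = 256 kHz
Guard bands = 7 gaps * 1 kHz = 7 kHz
Total = 256 + 7 = 263 kHz

263


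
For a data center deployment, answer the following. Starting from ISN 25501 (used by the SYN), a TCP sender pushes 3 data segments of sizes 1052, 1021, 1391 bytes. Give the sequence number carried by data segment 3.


The SYN occupies sequence number ISN = 25501, so the first data byte is ISN + 1 = 25502.
SEQ of data segment i = (ISN + 1) + sum of payload sizes of segments 1..i-1.
Segment 1: SEQ = 25502, payload = 1052 bytes
Segment 2: SEQ = 26554, payload = 1021 bytes
Segment 3: SEQ = 27575, payload = 1391 bytes
SEQ of segment 3 = 25502 + 1052 + 1021 = 27575

27575


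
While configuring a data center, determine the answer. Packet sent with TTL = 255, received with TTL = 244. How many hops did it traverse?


Given: initial TTL = 255, received TTL = 244
Hops = initial TTL - received TTL
Hops = 255 - 244 = 11

11


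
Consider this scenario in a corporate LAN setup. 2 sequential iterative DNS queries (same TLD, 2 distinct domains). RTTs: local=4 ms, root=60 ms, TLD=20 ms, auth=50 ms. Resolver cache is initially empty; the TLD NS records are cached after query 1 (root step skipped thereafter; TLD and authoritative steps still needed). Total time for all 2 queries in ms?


Lookup 1 (cold cache): local + root + TLD + auth = 4 + 60 + 20 + 50 = 134 ms
Lookups 2..2 (TLD NS cached -> skip root; new domain -> still ask TLD and auth): local + TLD + auth = 4 + 20 + 50 = 74 ms each
Remaining 1 lookups: 1 * 74 = 74 ms
Total = 134 + 74 = 208 ms

208


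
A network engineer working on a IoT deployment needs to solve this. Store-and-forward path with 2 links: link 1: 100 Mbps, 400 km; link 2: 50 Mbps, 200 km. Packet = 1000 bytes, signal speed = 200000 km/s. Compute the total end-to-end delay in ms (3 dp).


Packet = 1000 bytes = 8000 bits. Store-and-forward: sum (t_trans + t_prop) per link.
Link 1: t_trans = 8000/(100*10^6) s = 0.0800 ms; t_prop = 400/200000 s = 2.0000 ms; subtotal = 2.0800 ms
Link 2: t_trans = 8000/(50*10^6) s = 0.1600 ms; t_prop = 200/200000 s = 1.0000 ms; subtotal = 1.1600 ms
End-to-end = 2.0800 + 1.1600 = 3.2400 ms -> 3.240 ms (3 dp)

3.240


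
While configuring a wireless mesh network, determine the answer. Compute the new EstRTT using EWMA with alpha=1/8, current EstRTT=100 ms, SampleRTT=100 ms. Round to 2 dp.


Given: EstRTT = 100 ms, SampleRTT = 100 ms, alpha = 1/8
New EstRTT = (1 - alpha) * EstRTT + alpha * SampleRTT
(7/8) * 100 = 87.5
(1/8) * 100 = 12.5
New EstRTT = 87.5 + 12.5 = 100 ms -> 100.00 ms (2 dp)

100.00


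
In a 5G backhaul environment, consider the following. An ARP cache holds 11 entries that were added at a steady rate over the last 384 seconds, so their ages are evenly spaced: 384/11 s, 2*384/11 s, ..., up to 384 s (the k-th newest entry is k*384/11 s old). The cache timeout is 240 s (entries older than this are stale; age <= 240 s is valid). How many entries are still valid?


Ages are k * 384/11 s for k = 1..11 (spacing = 34.9091 s).
Entry k is valid iff k * 384/11 <= 240 iff k <= 11 * 240 / 384 = 6.8750
n_valid = floor(6.8750) = 6
(n_stale = 11 - 6 = 5)

6


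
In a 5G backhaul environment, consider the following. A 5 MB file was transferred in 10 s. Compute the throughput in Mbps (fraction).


Given: file = 5 MB, time = 10 s
File in Mb = 5 * 8 = 40 Mb
Throughput = 40 / 10 Mbps
Throughput = 4 Mbps

4


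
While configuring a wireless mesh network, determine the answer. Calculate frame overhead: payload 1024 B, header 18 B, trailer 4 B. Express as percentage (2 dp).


Given: payload = 1024 B, header = 18 B, trailer = 4 B
Overhead bytes = header + trailer = 18 + 4 = 22
Total frame = payload + overhead = 1024 + 22 = 1046
Overhead % = 22 / 1046 * 100 = 2.1033% -> 2.10% (2 dp)

2.10


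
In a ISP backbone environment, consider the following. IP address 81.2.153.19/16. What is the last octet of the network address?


Given: IP = 81.2.153.19, prefix = /16
Subnet mask = 255.255.0.0
Last octet of IP: 19
Last octet of mask: 0
Network last octet = 19 AND 0 = 0

0


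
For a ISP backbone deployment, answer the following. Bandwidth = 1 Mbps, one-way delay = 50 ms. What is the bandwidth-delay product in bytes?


Given: bandwidth = 1 Mbps, delay = 50 ms
BDP in bits = 1 * 10^6 * 50 / 1000
BDP in bits = 50000
BDP in bytes = 50000 / 8 = 6250

6250


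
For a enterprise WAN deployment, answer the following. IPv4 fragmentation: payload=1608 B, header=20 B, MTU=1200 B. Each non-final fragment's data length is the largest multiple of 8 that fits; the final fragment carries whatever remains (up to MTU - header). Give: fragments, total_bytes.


Max data per non-final fragment = floor((MTU - header)/8)*8 = floor((1200 - 20)/8)*8 = floor(1180/8)*8 = 1176 B
Final fragment needs no 8-byte alignment: it can carry up to MTU - header = 1180 B
Non-final fragments needed = ceil((payload - 1180) / 1176) = ceil(428/1176) = ceil(0.3639) = 1
Number of fragments = 1 + 1 = 2
Fragment sizes (data): 1 * 1176 B + 432 B (last, 432 <= 1180 OK)
Total bytes sent = payload + n_frags * header = 1608 + 2*20 = 1608 + 40 = 1648 B

2, 1648


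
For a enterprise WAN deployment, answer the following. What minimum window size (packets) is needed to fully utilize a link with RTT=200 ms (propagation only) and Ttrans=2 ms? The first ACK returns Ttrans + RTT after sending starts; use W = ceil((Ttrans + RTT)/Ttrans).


Given: Ttrans = 2 ms, RTT = 200 ms (= 2 * Tprop, Tprop = 100 ms)
Time until first ACK returns = Ttrans + RTT = 2 + 200 = 202 ms
Need W * Ttrans >= Ttrans + RTT  ->  W >= (Ttrans + RTT) / Ttrans
(Ttrans + RTT) / Ttrans = 202 / 2 = 101
W_min = ceil(101) = 101

101
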